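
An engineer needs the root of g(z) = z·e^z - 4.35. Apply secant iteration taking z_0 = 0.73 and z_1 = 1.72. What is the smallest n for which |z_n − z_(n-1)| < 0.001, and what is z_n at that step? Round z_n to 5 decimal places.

n = 6, z_n = 1.24835

g(0.73) = -2.8351912, g(1.72) = 5.2553890
z_2 = 1.7200000 − 5.2553890·(0.9900000)/(8.0905801) = 1.0769268;  |Δ| = 0.6430732
g(1.0769268) = -1.1885263
z_3 = 1.0769268 − (-1.1885263)·(-0.6430732)/(-6.4439153) = 1.1955363;  |Δ| = 0.1186095
g(1.1955363) = -0.3983581
z_4 = 1.1955363 − (-0.3983581)·(0.1186095)/(0.7901682) = 1.2553325;  |Δ| = 0.0597962
g(1.2553325) = 0.0549678
z_5 = 1.2553325 − 0.0549678·(0.0597962)/(0.4533259) = 1.2480819;  |Δ| = 0.0072506
g(1.2480819) = -0.0021136
z_6 = 1.2480819 − (-0.0021136)·(-0.0072506)/(-0.0570814) = 1.2483504;  |Δ| = 0.0002685
|z_6 − z_5| = 0.0002685 < 0.001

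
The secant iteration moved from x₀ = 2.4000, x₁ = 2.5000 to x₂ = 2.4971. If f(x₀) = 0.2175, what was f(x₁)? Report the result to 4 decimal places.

The secant line through (2.4000, 0.2175) and (2.5000, f(x₁)) crosses zero at x₂ = 2.4971.
So (2.4000, 0.2175), (2.5000, f(x₁)), (2.4971, 0) are collinear:
f(x₁) = 0.2175 · (2.5000 − 2.4971) / (2.4000 − 2.4971) = 0.2175 · (0.002900)/(-0.097100) = -0.006496

-0.0065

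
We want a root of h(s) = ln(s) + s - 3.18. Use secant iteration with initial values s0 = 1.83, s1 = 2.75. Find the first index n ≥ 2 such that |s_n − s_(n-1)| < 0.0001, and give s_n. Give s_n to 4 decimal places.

h(1.83) = -0.745684, h(2.75) = 0.581601
s2 = 2.750000 − 0.581601·(0.920000)/(1.327285) = 2.346867;  |Δ| = 0.403133
h(2.346867) = 0.019948
s3 = 2.346867 − 0.019948·(-0.403133)/(-0.561653) = 2.332549;  |Δ| = 0.014318
h(2.332549) = -0.000489
s4 = 2.332549 − (-0.000489)·(-0.014318)/(-0.020437) = 2.332892;  |Δ| = 0.000343
h(2.332892) = 0.000000
s5 = 2.332892 − 0.000000·(0.000343)/(0.000490) = 2.332892;  |Δ| = 0.000000
|s5 − s4| = 0.000000 < 0.0001

n = 5, s_n = 2.3329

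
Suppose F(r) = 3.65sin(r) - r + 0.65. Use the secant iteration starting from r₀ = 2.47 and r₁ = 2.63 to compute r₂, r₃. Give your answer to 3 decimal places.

F(2.47) = 0.45115, F(2.63) = -0.19308
r₂ = 2.63000 − (-0.19308)·(2.63000 − 2.47000) / (-0.19308 − 0.45115) = 2.63000 − (-0.03089)/(-0.64423) = 2.58205
F(2.58205) = 0.00538
r₃ = 2.58205 − 0.00538·(2.58205 − 2.63000) / (0.00538 − (-0.19308)) = 2.58205 − (-0.00026)/(0.19846) = 2.58335

2.582, 2.583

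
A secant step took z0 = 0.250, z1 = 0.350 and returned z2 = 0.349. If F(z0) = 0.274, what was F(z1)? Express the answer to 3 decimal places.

The secant line through (0.250, 0.274) and (0.350, F(z1)) crosses zero at z2 = 0.349.
So (0.250, 0.274), (0.350, F(z1)), (0.349, 0) are collinear:
F(z1) = 0.274 · (0.350 − 0.349) / (0.250 − 0.349) = 0.274 · (0.00100)/(-0.09900) = -0.00277

-0.003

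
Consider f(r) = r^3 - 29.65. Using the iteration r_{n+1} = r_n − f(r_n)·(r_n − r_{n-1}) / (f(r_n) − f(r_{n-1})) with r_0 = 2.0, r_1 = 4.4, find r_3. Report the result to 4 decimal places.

2.9488

f(2.0) = -21.650000, f(4.4) = 55.534000
r_2 = 4.400000 − 55.534000·(4.400000 − 2.000000) / (55.534000 − (-21.650000)) = 4.400000 − (133.281600)/(77.184000) = 2.673197
f(2.673197) = -10.547392
r_3 = 2.673197 − (-10.547392)·(2.673197 − 4.400000) / (-10.547392 − 55.534000) = 2.673197 − (18.213274)/(-66.081392) = 2.948815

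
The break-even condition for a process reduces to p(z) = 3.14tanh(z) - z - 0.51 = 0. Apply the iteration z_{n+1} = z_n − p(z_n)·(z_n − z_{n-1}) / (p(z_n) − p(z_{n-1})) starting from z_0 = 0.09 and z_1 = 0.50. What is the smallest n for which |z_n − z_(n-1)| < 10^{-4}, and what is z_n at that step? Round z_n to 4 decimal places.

n = 5, z_n = 0.2454

p(0.09) = -0.318161, p(0.50) = 0.441048
z_2 = 0.500000 − 0.441048·(0.410000)/(0.759208) = 0.261818;  |Δ| = 0.238182
p(0.261818) = 0.032007
z_3 = 0.261818 − 0.032007·(-0.238182)/(-0.409041) = 0.243181;  |Δ| = 0.018638
p(0.243181) = -0.004298
z_4 = 0.243181 − (-0.004298)·(-0.018638)/(-0.036305) = 0.245387;  |Δ| = 0.002206
p(0.245387) = 0.000026
z_5 = 0.245387 − 0.000026·(0.002206)/(0.004324) = 0.245374;  |Δ| = 0.000013
|z_5 − z_4| = 0.000013 < 10^{-4}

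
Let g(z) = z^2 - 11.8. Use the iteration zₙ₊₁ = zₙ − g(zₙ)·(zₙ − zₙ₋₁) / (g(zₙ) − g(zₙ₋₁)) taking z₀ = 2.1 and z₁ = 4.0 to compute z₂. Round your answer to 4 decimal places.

3.3115

g(2.1) = -7.390000, g(4.0) = 4.200000
z₂ = 4.000000 − 4.200000·(4.000000 − 2.100000) / (4.200000 − (-7.390000)) = 4.000000 − (7.980000)/(11.590000) = 3.311475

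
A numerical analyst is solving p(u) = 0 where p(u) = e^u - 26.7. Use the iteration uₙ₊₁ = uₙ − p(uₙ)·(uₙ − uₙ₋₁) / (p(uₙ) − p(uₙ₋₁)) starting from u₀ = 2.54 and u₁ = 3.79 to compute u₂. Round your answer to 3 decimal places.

p(2.54) = -14.02033, p(3.79) = 17.55640
u₂ = 3.79000 − 17.55640·(3.79000 − 2.54000) / (17.55640 − (-14.02033)) = 3.79000 − (21.94550)/(31.57673) = 3.09501

3.095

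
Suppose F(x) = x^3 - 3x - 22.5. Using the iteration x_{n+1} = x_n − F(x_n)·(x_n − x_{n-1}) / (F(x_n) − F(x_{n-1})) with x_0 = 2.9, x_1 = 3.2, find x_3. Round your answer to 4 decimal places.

F(2.9) = -6.811000, F(3.2) = 0.668000
x_2 = 3.200000 − 0.668000·(3.200000 − 2.900000) / (0.668000 − (-6.811000)) = 3.200000 − (0.200400)/(7.479000) = 3.173205
F(3.173205) = -0.067885
x_3 = 3.173205 − (-0.067885)·(3.173205 − 3.200000) / (-0.067885 − 0.668000) = 3.173205 − (0.001819)/(-0.735885) = 3.175677

3.1757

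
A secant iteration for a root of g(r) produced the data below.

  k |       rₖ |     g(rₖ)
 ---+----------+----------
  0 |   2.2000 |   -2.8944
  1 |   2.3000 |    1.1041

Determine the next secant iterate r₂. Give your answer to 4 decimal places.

r₂ = 2.3000 − 1.1041·(2.3000 − 2.2000) / (1.1041 − (-2.8944))
   = 2.3000 − (0.110410)/(3.998500) = 2.272387

2.2724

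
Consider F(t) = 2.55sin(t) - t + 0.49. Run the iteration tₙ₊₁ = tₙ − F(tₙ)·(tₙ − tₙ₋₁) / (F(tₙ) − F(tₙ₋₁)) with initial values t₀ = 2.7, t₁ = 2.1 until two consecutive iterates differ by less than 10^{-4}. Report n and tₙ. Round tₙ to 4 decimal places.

n = 5, tₙ = 2.3335

F(2.7) = -1.120181, F(2.1) = 0.591184
t₂ = 2.100000 − 0.591184·(-0.600000)/(1.711365) = 2.307267;  |Δ| = 0.207267
F(2.307267) = 0.071883
t₃ = 2.307267 − 0.071883·(0.207267)/(-0.519301) = 2.335958;  |Δ| = 0.028691
F(2.335958) = -0.006719
t₄ = 2.335958 − (-0.006719)·(0.028691)/(-0.078602) = 2.333506;  |Δ| = 0.002452
F(2.333506) = 0.000060
t₅ = 2.333506 − 0.000060·(-0.002452)/(0.006779) = 2.333527;  |Δ| = 0.000022
|t₅ − t₄| = 0.000022 < 10^{-4}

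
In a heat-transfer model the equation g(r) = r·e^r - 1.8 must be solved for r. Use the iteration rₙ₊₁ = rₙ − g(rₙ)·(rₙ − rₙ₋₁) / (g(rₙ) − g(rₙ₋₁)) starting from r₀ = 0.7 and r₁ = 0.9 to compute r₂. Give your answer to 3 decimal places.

0.797

g(0.7) = -0.39037, g(0.9) = 0.41364
r₂ = 0.90000 − 0.41364·(0.90000 − 0.70000) / (0.41364 − (-0.39037)) = 0.90000 − (0.08273)/(0.80402) = 0.79711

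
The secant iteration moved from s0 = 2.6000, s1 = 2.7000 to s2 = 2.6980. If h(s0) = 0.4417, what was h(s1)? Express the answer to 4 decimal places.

The secant line through (2.6000, 0.4417) and (2.7000, h(s1)) crosses zero at s2 = 2.6980.
So (2.6000, 0.4417), (2.7000, h(s1)), (2.6980, 0) are collinear:
h(s1) = 0.4417 · (2.7000 − 2.6980) / (2.6000 − 2.6980) = 0.4417 · (0.002000)/(-0.098000) = -0.009014

-0.0090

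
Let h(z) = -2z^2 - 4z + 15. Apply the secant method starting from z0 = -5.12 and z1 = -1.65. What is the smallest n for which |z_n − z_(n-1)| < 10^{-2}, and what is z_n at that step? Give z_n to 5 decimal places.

n = 6, z_n = -3.91550

h(-5.12) = -16.9488000, h(-1.65) = 16.1550000
z2 = -1.6500000 − 16.1550000·(3.4700000)/(33.1038000) = -3.3433962;  |Δ| = 1.6933962
h(-3.3433962) = 6.0169883
z3 = -3.3433962 − 6.0169883·(-1.6933962)/(-10.1380117) = -4.3484400;  |Δ| = 1.0050437
h(-4.3484400) = -5.4241004
z4 = -4.3484400 − (-5.4241004)·(-1.0050437)/(-11.4410886) = -3.8719592;  |Δ| = 0.4764807
h(-3.8719592) = 0.5037002
z5 = -3.8719592 − 0.5037002·(0.4764807)/(5.9278005) = -3.9124470;  |Δ| = 0.0404878
h(-3.9124470) = 0.0353048
z6 = -3.9124470 − 0.0353048·(-0.0404878)/(-0.4683954) = -3.9154987;  |Δ| = 0.0030517
|z6 − z5| = 0.0030517 < 10^{-2}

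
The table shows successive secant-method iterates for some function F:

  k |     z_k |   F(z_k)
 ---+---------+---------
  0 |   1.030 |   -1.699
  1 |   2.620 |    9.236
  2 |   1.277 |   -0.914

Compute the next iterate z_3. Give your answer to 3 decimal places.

1.398

z_3 = 1.277 − (-0.914)·(1.277 − 2.620) / (-0.914 − 9.236)
   = 1.277 − (1.22750)/(-10.15000) = 1.39794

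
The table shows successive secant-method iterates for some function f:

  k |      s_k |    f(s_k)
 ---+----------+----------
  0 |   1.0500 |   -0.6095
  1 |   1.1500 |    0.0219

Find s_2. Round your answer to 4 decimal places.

1.1465

s_2 = 1.1500 − 0.0219·(1.1500 − 1.0500) / (0.0219 − (-0.6095))
   = 1.1500 − (0.002190)/(0.631400) = 1.146532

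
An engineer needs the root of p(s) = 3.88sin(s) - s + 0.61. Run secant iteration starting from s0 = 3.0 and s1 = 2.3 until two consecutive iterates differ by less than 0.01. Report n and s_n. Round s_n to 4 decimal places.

p(3.0) = -1.842454, p(2.3) = 1.203336
s2 = 2.300000 − 1.203336·(-0.700000)/(3.045791) = 2.576557;  |Δ| = 0.276557
p(2.576557) = 0.110972
s3 = 2.576557 − 0.110972·(0.276557)/(-1.092364) = 2.604652;  |Δ| = 0.028095
p(2.604652) = -0.009997
s4 = 2.604652 − (-0.009997)·(0.028095)/(-0.120969) = 2.602331;  |Δ| = 0.002322
|s4 − s3| = 0.002322 < 0.01

n = 4, s_n = 2.6023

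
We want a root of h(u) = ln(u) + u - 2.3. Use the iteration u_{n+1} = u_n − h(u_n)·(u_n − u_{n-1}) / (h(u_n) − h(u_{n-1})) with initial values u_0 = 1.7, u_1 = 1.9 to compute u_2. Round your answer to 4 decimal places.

h(1.7) = -0.069372, h(1.9) = 0.241854
u_2 = 1.900000 − 0.241854·(1.900000 − 1.700000) / (0.241854 − (-0.069372)) = 1.900000 − (0.048371)/(0.311226) = 1.744580

1.7446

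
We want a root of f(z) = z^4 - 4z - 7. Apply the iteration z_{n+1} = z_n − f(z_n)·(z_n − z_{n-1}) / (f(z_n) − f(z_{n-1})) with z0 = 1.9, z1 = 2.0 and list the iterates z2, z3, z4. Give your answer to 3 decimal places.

f(1.9) = -1.56790, f(2.0) = 1.00000
z2 = 2.00000 − 1.00000·(2.00000 − 1.90000) / (1.00000 − (-1.56790)) = 2.00000 − (0.10000)/(2.56790) = 1.96106
f(1.96106) = -0.05446
z3 = 1.96106 − (-0.05446)·(1.96106 − 2.00000) / (-0.05446 − 1.00000) = 1.96106 − (0.00212)/(-1.05446) = 1.96307
f(1.96307) = -0.00174
z4 = 1.96307 − (-0.00174)·(1.96307 − 1.96106) / (-0.00174 − (-0.05446)) = 1.96307 − (0.00000)/(0.05272) = 1.96314

1.961, 1.963, 1.963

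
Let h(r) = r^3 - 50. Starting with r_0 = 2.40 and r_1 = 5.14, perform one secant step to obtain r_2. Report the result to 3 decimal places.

h(2.40) = -36.17600, h(5.14) = 85.79674
r_2 = 5.14000 − 85.79674·(5.14000 − 2.40000) / (85.79674 − (-36.17600)) = 5.14000 − (235.08308)/(121.97274) = 3.21266

3.213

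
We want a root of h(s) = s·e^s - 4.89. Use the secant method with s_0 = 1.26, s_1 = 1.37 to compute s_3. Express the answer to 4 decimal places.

h(1.26) = -0.447969, h(1.37) = 0.501430
s_2 = 1.370000 − 0.501430·(1.370000 − 1.260000) / (0.501430 − (-0.447969)) = 1.370000 − (0.055157)/(0.949399) = 1.311903
h(1.311903) = -0.018599
s_3 = 1.311903 − (-0.018599)·(1.311903 − 1.370000) / (-0.018599 − 0.501430) = 1.311903 − (0.001081)/(-0.520029) = 1.313981

1.3140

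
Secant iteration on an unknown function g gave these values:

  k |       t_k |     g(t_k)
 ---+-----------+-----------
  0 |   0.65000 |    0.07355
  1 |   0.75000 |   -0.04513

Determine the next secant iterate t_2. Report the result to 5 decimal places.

t_2 = 0.75000 − (-0.04513)·(0.75000 − 0.65000) / (-0.04513 − 0.07355)
   = 0.75000 − (-0.0045130)/(-0.1186800) = 0.7119734

0.71197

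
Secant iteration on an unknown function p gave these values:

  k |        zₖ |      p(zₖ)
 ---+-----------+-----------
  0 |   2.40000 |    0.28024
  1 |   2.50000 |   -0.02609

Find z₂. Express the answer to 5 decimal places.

z₂ = 2.50000 − (-0.02609)·(2.50000 − 2.40000) / (-0.02609 − 0.28024)
   = 2.50000 − (-0.0026090)/(-0.3063300) = 2.4914830

2.49148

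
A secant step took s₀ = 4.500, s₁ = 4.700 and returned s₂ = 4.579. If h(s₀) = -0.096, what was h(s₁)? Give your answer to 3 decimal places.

0.147

The secant line through (4.500, -0.096) and (4.700, h(s₁)) crosses zero at s₂ = 4.579.
So (4.500, -0.096), (4.700, h(s₁)), (4.579, 0) are collinear:
h(s₁) = -0.096 · (4.700 − 4.579) / (4.500 − 4.579) = -0.096 · (0.12100)/(-0.07900) = 0.14704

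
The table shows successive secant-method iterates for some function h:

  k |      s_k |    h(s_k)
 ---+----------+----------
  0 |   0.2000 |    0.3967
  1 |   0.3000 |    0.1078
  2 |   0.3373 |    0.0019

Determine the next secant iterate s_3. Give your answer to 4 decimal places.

0.3380

s_3 = 0.3373 − 0.0019·(0.3373 − 0.3000) / (0.0019 − 0.1078)
   = 0.3373 − (0.000071)/(-0.105900) = 0.337969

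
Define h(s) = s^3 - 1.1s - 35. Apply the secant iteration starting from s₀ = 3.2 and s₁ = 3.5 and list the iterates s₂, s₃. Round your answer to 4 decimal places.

h(3.2) = -5.752000, h(3.5) = 4.025000
s₂ = 3.500000 − 4.025000·(3.500000 − 3.200000) / (4.025000 − (-5.752000)) = 3.500000 − (1.207500)/(9.777000) = 3.376496
h(3.376496) = -0.219647
s₃ = 3.376496 − (-0.219647)·(3.376496 − 3.500000) / (-0.219647 − 4.025000) = 3.376496 − (0.027127)/(-4.244647) = 3.382887

3.3765, 3.3829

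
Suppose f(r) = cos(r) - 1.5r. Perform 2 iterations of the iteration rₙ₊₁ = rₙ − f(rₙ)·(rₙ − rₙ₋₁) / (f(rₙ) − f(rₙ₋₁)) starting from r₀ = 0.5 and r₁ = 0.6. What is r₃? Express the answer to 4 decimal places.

f(0.5) = 0.127583, f(0.6) = -0.074664
r₂ = 0.600000 − (-0.074664)·(0.600000 − 0.500000) / (-0.074664 − 0.127583) = 0.600000 − (-0.007466)/(-0.202247) = 0.563083
f(0.563083) = 0.000990
r₃ = 0.563083 − 0.000990·(0.563083 − 0.600000) / (0.000990 − (-0.074664)) = 0.563083 − (-0.000037)/(0.075654) = 0.563566

0.5636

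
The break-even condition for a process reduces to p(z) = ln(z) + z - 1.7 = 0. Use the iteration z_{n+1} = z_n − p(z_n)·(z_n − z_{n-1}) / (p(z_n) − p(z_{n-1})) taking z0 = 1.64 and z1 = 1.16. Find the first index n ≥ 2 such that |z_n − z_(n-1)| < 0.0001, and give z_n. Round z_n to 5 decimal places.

n = 5, z_n = 1.37879

p(1.64) = 0.4346962, p(1.16) = -0.3915800
z2 = 1.1600000 − (-0.3915800)·(-0.4800000)/(-0.8262762) = 1.3874765;  |Δ| = 0.2274765
p(1.3874765) = 0.0149631
z3 = 1.3874765 − 0.0149631·(0.2274765)/(0.4065431) = 1.3791041;  |Δ| = 0.0083724
p(1.3791041) = 0.0005381
z4 = 1.3791041 − 0.0005381·(-0.0083724)/(-0.0144250) = 1.3787917;  |Δ| = 0.0003123
p(1.3787917) = -0.0000007
z5 = 1.3787917 − (-0.0000007)·(-0.0003123)/(-0.0005388) = 1.3787921;  |Δ| = 0.0000004
|z5 − z4| = 0.0000004 < 0.0001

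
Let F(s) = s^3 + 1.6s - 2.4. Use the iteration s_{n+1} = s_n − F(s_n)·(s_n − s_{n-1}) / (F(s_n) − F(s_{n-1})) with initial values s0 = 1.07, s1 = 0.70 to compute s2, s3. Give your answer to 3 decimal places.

0.935, 0.959

F(1.07) = 0.53704, F(0.70) = -0.93700
s2 = 0.70000 − (-0.93700)·(0.70000 − 1.07000) / (-0.93700 − 0.53704) = 0.70000 − (0.34669)/(-1.47404) = 0.93520
F(0.93520) = -0.08577
s3 = 0.93520 − (-0.08577)·(0.93520 − 0.70000) / (-0.08577 − (-0.93700)) = 0.93520 − (-0.02017)/(0.85123) = 0.95889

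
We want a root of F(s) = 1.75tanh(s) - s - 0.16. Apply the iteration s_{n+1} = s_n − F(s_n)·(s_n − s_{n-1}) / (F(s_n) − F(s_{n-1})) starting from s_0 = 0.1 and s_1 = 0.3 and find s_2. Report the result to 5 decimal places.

0.22643

F(0.1) = -0.0855810, F(0.3) = 0.0497971
s_2 = 0.3000000 − 0.0497971·(0.3000000 − 0.1000000) / (0.0497971 − (-0.0855810)) = 0.3000000 − (0.0099594)/(0.1353781) = 0.2264326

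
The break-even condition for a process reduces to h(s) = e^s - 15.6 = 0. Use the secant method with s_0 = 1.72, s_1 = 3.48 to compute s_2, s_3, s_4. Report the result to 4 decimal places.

h(1.72) = -10.015472, h(3.48) = 16.859722
s_2 = 3.480000 − 16.859722·(3.480000 − 1.720000) / (16.859722 − (-10.015472)) = 3.480000 − (29.673111)/(26.875194) = 2.375892
h(2.375892) = -4.839390
s_3 = 2.375892 − (-4.839390)·(2.375892 − 3.480000) / (-4.839390 − 16.859722) = 2.375892 − (5.343209)/(-21.699113) = 2.622133
h(2.622133) = -1.834946
s_4 = 2.622133 − (-1.834946)·(2.622133 − 2.375892) / (-1.834946 − (-4.839390)) = 2.622133 − (-0.451839)/(3.004445) = 2.772523

2.3759, 2.6221, 2.7725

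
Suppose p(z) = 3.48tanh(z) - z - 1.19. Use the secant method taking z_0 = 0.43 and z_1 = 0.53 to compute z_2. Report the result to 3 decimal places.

p(0.43) = -0.20948, p(0.53) = -0.03087
z_2 = 0.53000 − (-0.03087)·(0.53000 − 0.43000) / (-0.03087 − (-0.20948)) = 0.53000 − (-0.00309)/(0.17861) = 0.54729

0.547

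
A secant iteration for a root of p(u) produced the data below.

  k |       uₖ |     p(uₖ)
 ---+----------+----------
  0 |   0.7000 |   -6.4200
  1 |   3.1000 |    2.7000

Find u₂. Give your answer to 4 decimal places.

u₂ = 3.1000 − 2.7000·(3.1000 − 0.7000) / (2.7000 − (-6.4200))
   = 3.1000 − (6.480000)/(9.120000) = 2.389474

2.3895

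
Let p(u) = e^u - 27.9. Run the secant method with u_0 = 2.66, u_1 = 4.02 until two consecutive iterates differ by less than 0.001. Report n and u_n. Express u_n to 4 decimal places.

p(2.66) = -13.603711, p(4.02) = 27.801106
u_2 = 4.020000 − 27.801106·(1.360000)/(41.404817) = 3.106833;  |Δ| = 0.913167
p(3.106833) = -5.549846
u_3 = 3.106833 − (-5.549846)·(-0.913167)/(-33.350952) = 3.258791;  |Δ| = 0.151958
p(3.258791) = -1.881939
u_4 = 3.258791 − (-1.881939)·(0.151958)/(3.667907) = 3.336758;  |Δ| = 0.077967
p(3.336758) = 0.227783
u_5 = 3.336758 − 0.227783·(0.077967)/(2.109722) = 3.328340;  |Δ| = 0.008418
p(3.328340) = -0.008001
u_6 = 3.328340 − (-0.008001)·(-0.008418)/(-0.235785) = 3.328626;  |Δ| = 0.000286
|u_6 − u_5| = 0.000286 < 0.001

n = 6, u_n = 3.3286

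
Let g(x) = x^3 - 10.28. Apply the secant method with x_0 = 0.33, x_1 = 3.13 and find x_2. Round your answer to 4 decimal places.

g(0.33) = -10.244063, g(3.13) = 20.384297
x_2 = 3.130000 − 20.384297·(3.130000 − 0.330000) / (20.384297 − (-10.244063)) = 3.130000 − (57.076032)/(30.628360) = 1.266497

1.2665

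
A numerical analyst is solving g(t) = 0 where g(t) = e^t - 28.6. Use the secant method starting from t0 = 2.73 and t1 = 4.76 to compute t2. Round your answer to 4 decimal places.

2.9956

g(2.73) = -13.267113, g(4.76) = 88.145926
t2 = 4.760000 − 88.145926·(4.760000 − 2.730000) / (88.145926 − (-13.267113)) = 4.760000 − (178.936230)/(101.413039) = 2.995570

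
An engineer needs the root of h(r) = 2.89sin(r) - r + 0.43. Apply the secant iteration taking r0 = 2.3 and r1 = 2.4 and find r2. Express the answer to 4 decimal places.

h(2.3) = 0.285088, h(2.4) = -0.017911
r2 = 2.400000 − (-0.017911)·(2.400000 − 2.300000) / (-0.017911 − 0.285088) = 2.400000 − (-0.001791)/(-0.302999) = 2.394089

2.3941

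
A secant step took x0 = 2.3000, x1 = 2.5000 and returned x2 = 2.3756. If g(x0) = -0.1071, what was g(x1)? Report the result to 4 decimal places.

0.1762

The secant line through (2.3000, -0.1071) and (2.5000, g(x1)) crosses zero at x2 = 2.3756.
So (2.3000, -0.1071), (2.5000, g(x1)), (2.3756, 0) are collinear:
g(x1) = -0.1071 · (2.5000 − 2.3756) / (2.3000 − 2.3756) = -0.1071 · (0.124400)/(-0.075600) = 0.176233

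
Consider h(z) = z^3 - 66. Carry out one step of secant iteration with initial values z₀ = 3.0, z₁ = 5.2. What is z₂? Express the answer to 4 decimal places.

h(3.0) = -39.000000, h(5.2) = 74.608000
z₂ = 5.200000 − 74.608000·(5.200000 − 3.000000) / (74.608000 − (-39.000000)) = 5.200000 − (164.137600)/(113.608000) = 3.755229

3.7552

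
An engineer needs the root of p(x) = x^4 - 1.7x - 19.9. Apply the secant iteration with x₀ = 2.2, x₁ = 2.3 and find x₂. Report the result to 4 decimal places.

2.2049

p(2.2) = -0.214400, p(2.3) = 4.174100
x₂ = 2.300000 − 4.174100·(2.300000 − 2.200000) / (4.174100 − (-0.214400)) = 2.300000 − (0.417410)/(4.388500) = 2.204885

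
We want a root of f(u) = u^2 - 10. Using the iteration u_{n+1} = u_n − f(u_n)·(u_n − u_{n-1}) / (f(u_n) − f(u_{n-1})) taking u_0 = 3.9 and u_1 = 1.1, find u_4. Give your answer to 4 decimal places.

3.1545

f(3.9) = 5.210000, f(1.1) = -8.790000
u_2 = 1.100000 − (-8.790000)·(1.100000 − 3.900000) / (-8.790000 − 5.210000) = 1.100000 − (24.612000)/(-14.000000) = 2.858000
f(2.858000) = -1.831836
u_3 = 2.858000 − (-1.831836)·(2.858000 − 1.100000) / (-1.831836 − (-8.790000)) = 2.858000 − (-3.220368)/(6.958164) = 3.320819
f(3.320819) = 1.027836
u_4 = 3.320819 − 1.027836·(3.320819 − 2.858000) / (1.027836 − (-1.831836)) = 3.320819 − (0.475702)/(2.859672) = 3.154470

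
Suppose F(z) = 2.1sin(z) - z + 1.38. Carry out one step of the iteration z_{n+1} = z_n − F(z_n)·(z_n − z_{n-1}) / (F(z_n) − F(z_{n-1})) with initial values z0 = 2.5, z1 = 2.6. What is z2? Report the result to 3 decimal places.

2.550

F(2.5) = 0.13679, F(2.6) = -0.13745
z2 = 2.60000 − (-0.13745)·(2.60000 − 2.50000) / (-0.13745 − 0.13679) = 2.60000 − (-0.01374)/(-0.27424) = 2.54988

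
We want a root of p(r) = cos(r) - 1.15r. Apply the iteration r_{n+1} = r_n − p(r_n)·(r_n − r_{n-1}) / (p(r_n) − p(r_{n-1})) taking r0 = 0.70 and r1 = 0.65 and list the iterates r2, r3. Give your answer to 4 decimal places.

p(0.70) = -0.040158, p(0.65) = 0.048584
r2 = 0.650000 − 0.048584·(0.650000 − 0.700000) / (0.048584 − (-0.040158)) = 0.650000 − (-0.002429)/(0.088742) = 0.677374
p(0.677374) = 0.000242
r3 = 0.677374 − 0.000242·(0.677374 − 0.650000) / (0.000242 − 0.048584) = 0.677374 − (0.000007)/(-0.048342) = 0.677511

0.6774, 0.6775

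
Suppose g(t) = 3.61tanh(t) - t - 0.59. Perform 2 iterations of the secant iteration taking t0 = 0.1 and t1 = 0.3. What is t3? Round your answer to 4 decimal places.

g(0.1) = -0.330199, g(0.3) = 0.161639
t2 = 0.300000 − 0.161639·(0.300000 − 0.100000) / (0.161639 − (-0.330199)) = 0.300000 − (0.032328)/(0.491837) = 0.234272
g(0.234272) = 0.006309
t3 = 0.234272 − 0.006309·(0.234272 − 0.300000) / (0.006309 − 0.161639) = 0.234272 − (-0.000415)/(-0.155330) = 0.231602

0.2316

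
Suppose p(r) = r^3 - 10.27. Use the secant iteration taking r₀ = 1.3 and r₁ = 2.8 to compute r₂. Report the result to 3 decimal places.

1.913

p(1.3) = -8.07300, p(2.8) = 11.68200
r₂ = 2.80000 − 11.68200·(2.80000 − 1.30000) / (11.68200 − (-8.07300)) = 2.80000 − (17.52300)/(19.75500) = 1.91298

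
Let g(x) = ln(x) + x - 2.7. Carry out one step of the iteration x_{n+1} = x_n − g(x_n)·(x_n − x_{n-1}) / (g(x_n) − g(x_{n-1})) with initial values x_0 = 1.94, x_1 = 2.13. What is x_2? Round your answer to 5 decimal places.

2.00523

g(1.94) = -0.0973120, g(2.13) = 0.1861220
x_2 = 2.1300000 − 0.1861220·(2.1300000 − 1.9400000) / (0.1861220 − (-0.0973120)) = 2.1300000 − (0.0353632)/(0.2834340) = 2.0052331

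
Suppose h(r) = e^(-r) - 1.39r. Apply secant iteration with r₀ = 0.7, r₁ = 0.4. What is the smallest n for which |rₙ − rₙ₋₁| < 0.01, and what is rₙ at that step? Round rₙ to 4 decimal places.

n = 3, rₙ = 0.4560

h(0.7) = -0.476415, h(0.4) = 0.114320
r₂ = 0.400000 − 0.114320·(-0.300000)/(0.590735) = 0.458057;  |Δ| = 0.058057
h(0.458057) = -0.004187
r₃ = 0.458057 − (-0.004187)·(0.058057)/(-0.118507) = 0.456005;  |Δ| = 0.002051
|r₃ − r₂| = 0.002051 < 0.01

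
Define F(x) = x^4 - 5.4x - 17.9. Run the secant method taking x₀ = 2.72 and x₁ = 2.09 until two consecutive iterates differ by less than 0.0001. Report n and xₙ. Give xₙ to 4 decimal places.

F(2.72) = 22.148323, F(2.09) = -10.105702
x₂ = 2.090000 − (-10.105702)·(-0.630000)/(-32.254025) = 2.287389;  |Δ| = 0.197389
F(2.287389) = -2.876520
x₃ = 2.287389 − (-2.876520)·(0.197389)/(7.229183) = 2.365931;  |Δ| = 0.078542
F(2.365931) = 0.657427
x₄ = 2.365931 − 0.657427·(0.078542)/(3.533947) = 2.351320;  |Δ| = 0.014611
F(2.351320) = -0.030556
x₅ = 2.351320 − (-0.030556)·(-0.014611)/(-0.687983) = 2.351969;  |Δ| = 0.000649
F(2.351969) = -0.000302
x₆ = 2.351969 − (-0.000302)·(0.000649)/(0.030254) = 2.351975;  |Δ| = 0.000006
|x₆ − x₅| = 0.000006 < 0.0001

n = 6, xₙ = 2.3520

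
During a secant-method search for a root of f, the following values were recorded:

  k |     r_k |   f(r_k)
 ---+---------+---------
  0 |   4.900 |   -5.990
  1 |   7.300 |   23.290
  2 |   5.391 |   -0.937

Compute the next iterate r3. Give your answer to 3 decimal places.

5.465

r3 = 5.391 − (-0.937)·(5.391 − 7.300) / (-0.937 − 23.290)
   = 5.391 − (1.78873)/(-24.22700) = 5.46483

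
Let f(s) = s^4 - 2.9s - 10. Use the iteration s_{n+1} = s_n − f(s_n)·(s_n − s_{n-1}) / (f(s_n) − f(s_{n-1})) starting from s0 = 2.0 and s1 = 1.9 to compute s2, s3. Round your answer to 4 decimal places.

1.9925, 1.9931

f(2.0) = 0.200000, f(1.9) = -2.477900
s2 = 1.900000 − (-2.477900)·(1.900000 − 2.000000) / (-2.477900 − 0.200000) = 1.900000 − (0.247790)/(-2.677900) = 1.992531
f(1.992531) = -0.015999
s3 = 1.992531 − (-0.015999)·(1.992531 − 1.900000) / (-0.015999 − (-2.477900)) = 1.992531 − (-0.001480)/(2.461901) = 1.993133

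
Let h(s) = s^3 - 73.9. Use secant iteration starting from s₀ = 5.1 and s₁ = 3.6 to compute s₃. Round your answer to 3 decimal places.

h(5.1) = 58.75100, h(3.6) = -27.24400
s₂ = 3.60000 − (-27.24400)·(3.60000 − 5.10000) / (-27.24400 − 58.75100) = 3.60000 − (40.86600)/(-85.99500) = 4.07521
h(4.07521) = -6.22143
s₃ = 4.07521 − (-6.22143)·(4.07521 − 3.60000) / (-6.22143 − (-27.24400)) = 4.07521 − (-2.95651)/(21.02257) = 4.21585

4.216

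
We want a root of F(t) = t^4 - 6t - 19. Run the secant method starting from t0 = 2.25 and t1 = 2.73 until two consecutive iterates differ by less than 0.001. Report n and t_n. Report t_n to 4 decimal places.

F(2.25) = -6.871094, F(2.73) = 20.165718
t2 = 2.730000 − 20.165718·(0.480000)/(27.036812) = 2.371986;  |Δ| = 0.358014
F(2.371986) = -1.576445
t3 = 2.371986 − (-1.576445)·(-0.358014)/(-21.742163) = 2.397945;  |Δ| = 0.025958
F(2.397945) = -0.323572
t4 = 2.397945 − (-0.323572)·(0.025958)/(1.252873) = 2.404649;  |Δ| = 0.006704
F(2.404649) = 0.007514
t5 = 2.404649 − 0.007514·(0.006704)/(0.331086) = 2.404497;  |Δ| = 0.000152
|t5 − t4| = 0.000152 < 0.001

n = 5, t_n = 2.4045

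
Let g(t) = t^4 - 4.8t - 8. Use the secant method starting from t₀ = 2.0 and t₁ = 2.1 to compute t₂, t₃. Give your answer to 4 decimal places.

2.0539, 2.0559

g(2.0) = -1.600000, g(2.1) = 1.368100
t₂ = 2.100000 − 1.368100·(2.100000 − 2.000000) / (1.368100 − (-1.600000)) = 2.100000 − (0.136810)/(2.968100) = 2.053907
g(2.053907) = -0.062739
t₃ = 2.053907 − (-0.062739)·(2.053907 − 2.100000) / (-0.062739 − 1.368100) = 2.053907 − (0.002892)/(-1.430839) = 2.055928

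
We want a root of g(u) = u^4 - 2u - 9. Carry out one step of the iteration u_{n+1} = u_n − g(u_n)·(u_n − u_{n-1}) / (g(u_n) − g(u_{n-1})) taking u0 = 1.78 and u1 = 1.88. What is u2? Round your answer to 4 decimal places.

g(1.78) = -2.521241, g(1.88) = -0.268017
u2 = 1.880000 − (-0.268017)·(1.880000 − 1.780000) / (-0.268017 − (-2.521241)) = 1.880000 − (-0.026802)/(2.253225) = 1.891895

1.8919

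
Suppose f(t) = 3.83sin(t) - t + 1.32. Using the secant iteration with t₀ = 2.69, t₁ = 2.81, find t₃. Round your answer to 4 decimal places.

2.7570

f(2.69) = 0.301408, f(2.81) = -0.243146
t₂ = 2.810000 − (-0.243146)·(2.810000 − 2.690000) / (-0.243146 − 0.301408) = 2.810000 − (-0.029178)/(-0.544555) = 2.756419
f(2.756419) = 0.002587
t₃ = 2.756419 − 0.002587·(2.756419 − 2.810000) / (0.002587 − (-0.243146)) = 2.756419 − (-0.000139)/(0.245733) = 2.756983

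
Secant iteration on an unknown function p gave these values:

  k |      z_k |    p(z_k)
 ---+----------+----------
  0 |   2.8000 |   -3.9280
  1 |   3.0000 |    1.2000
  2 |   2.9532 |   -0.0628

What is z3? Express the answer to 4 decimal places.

z3 = 2.9532 − (-0.0628)·(2.9532 − 3.0000) / (-0.0628 − 1.2000)
   = 2.9532 − (0.002939)/(-1.262800) = 2.955527

2.9555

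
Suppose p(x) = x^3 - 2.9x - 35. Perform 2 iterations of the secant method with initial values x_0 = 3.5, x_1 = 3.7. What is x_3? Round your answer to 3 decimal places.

3.566

p(3.5) = -2.27500, p(3.7) = 4.92300
x_2 = 3.70000 − 4.92300·(3.70000 − 3.50000) / (4.92300 − (-2.27500)) = 3.70000 − (0.98460)/(7.19800) = 3.56321
p(3.56321) = -0.09307
x_3 = 3.56321 − (-0.09307)·(3.56321 − 3.70000) / (-0.09307 − 4.92300) = 3.56321 − (0.01273)/(-5.01607) = 3.56575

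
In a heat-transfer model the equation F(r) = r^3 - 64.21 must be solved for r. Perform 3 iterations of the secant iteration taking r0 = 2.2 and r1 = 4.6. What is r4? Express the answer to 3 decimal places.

F(2.2) = -53.56200, F(4.6) = 33.12600
r2 = 4.60000 − 33.12600·(4.60000 − 2.20000) / (33.12600 − (-53.56200)) = 4.60000 − (79.50240)/(86.68800) = 3.68289
F(3.68289) = -14.25645
r3 = 3.68289 − (-14.25645)·(3.68289 − 4.60000) / (-14.25645 − 33.12600) = 3.68289 − (13.07473)/(-47.38245) = 3.95883
F(3.95883) = -2.16586
r4 = 3.95883 − (-2.16586)·(3.95883 − 3.68289) / (-2.16586 − (-14.25645)) = 3.95883 − (-0.59765)/(12.09059) = 4.00826

4.008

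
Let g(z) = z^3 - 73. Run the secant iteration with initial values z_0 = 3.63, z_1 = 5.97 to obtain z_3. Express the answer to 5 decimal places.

g(3.63) = -25.1678530, g(5.97) = 139.7761730
z_2 = 5.9700000 − 139.7761730·(5.9700000 − 3.6300000) / (139.7761730 − (-25.1678530)) = 5.9700000 − (327.0762448)/(164.9440260) = 3.9870470
g(3.9870470) = -9.6197310
z_3 = 3.9870470 − (-9.6197310)·(3.9870470 − 5.9700000) / (-9.6197310 − 139.7761730) = 3.9870470 − (19.0754740)/(-149.3959040) = 4.1147311

4.11473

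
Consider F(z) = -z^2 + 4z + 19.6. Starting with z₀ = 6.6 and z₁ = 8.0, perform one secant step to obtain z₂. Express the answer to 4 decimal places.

F(6.6) = 2.440000, F(8.0) = -12.400000
z₂ = 8.000000 − (-12.400000)·(8.000000 − 6.600000) / (-12.400000 − 2.440000) = 8.000000 − (-17.360000)/(-14.840000) = 6.830189

6.8302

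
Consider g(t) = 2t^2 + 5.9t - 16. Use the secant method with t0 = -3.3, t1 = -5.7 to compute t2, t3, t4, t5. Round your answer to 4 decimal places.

g(-3.3) = -13.690000, g(-5.7) = 15.350000
t2 = -5.700000 − 15.350000·(-5.700000 − (-3.300000)) / (15.350000 − (-13.690000)) = -5.700000 − (-36.840000)/(29.040000) = -4.431405
g(-4.431405) = -2.870589
t3 = -4.431405 − (-2.870589)·(-4.431405 − (-5.700000)) / (-2.870589 − 15.350000) = -4.431405 − (-3.641616)/(-18.220589) = -4.631268
g(-4.631268) = -0.427199
t4 = -4.631268 − (-0.427199)·(-4.631268 − (-4.431405)) / (-0.427199 − (-2.870589)) = -4.631268 − (0.085381)/(2.443390) = -4.666211
g(-4.666211) = 0.016410
t5 = -4.666211 − 0.016410·(-4.666211 − (-4.631268)) / (0.016410 − (-0.427199)) = -4.666211 − (-0.000573)/(0.443609) = -4.664919

-4.4314, -4.6313, -4.6662, -4.6649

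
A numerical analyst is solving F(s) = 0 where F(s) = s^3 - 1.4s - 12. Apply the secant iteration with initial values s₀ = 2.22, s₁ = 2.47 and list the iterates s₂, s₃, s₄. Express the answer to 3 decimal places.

F(2.22) = -4.16695, F(2.47) = -0.38878
s₂ = 2.47000 − (-0.38878)·(2.47000 − 2.22000) / (-0.38878 − (-4.16695)) = 2.47000 − (-0.09719)/(3.77818) = 2.49573
F(2.49573) = 0.05097
s₃ = 2.49573 − 0.05097·(2.49573 − 2.47000) / (0.05097 − (-0.38878)) = 2.49573 − (0.00131)/(0.43975) = 2.49274
F(2.49274) = -0.00051
s₄ = 2.49274 − (-0.00051)·(2.49274 − 2.49573) / (-0.00051 − 0.05097) = 2.49274 − (0.00000)/(-0.05147) = 2.49277

2.496, 2.493, 2.493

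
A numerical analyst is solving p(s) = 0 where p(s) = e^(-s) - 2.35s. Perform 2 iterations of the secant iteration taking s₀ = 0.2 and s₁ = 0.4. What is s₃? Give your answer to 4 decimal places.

0.3116

p(0.2) = 0.348731, p(0.4) = -0.269680
s₂ = 0.400000 − (-0.269680)·(0.400000 − 0.200000) / (-0.269680 − 0.348731) = 0.400000 − (-0.053936)/(-0.618411) = 0.312783
p(0.312783) = -0.003631
s₃ = 0.312783 − (-0.003631)·(0.312783 − 0.400000) / (-0.003631 − (-0.269680)) = 0.312783 − (0.000317)/(0.266049) = 0.311593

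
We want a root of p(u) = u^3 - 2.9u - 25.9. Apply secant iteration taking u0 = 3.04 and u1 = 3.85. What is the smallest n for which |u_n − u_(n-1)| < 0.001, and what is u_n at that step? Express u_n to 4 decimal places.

p(3.04) = -6.621536, p(3.85) = 20.001625
u2 = 3.850000 − 20.001625·(0.810000)/(26.623161) = 3.241458;  |Δ| = 0.608542
p(3.241458) = -1.242072
u3 = 3.241458 − (-1.242072)·(-0.608542)/(-21.243697) = 3.277038;  |Δ| = 0.035580
p(3.277038) = -0.211373
u4 = 3.277038 − (-0.211373)·(0.035580)/(1.030699) = 3.284335;  |Δ| = 0.007297
p(3.284335) = 0.003067
u5 = 3.284335 − 0.003067·(0.007297)/(0.214440) = 3.284230;  |Δ| = 0.000104
|u5 − u4| = 0.000104 < 0.001

n = 5, u_n = 3.2842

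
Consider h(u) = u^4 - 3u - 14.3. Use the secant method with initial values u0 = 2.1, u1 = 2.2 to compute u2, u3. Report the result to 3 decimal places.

h(2.1) = -1.15190, h(2.2) = 2.52560
u2 = 2.20000 − 2.52560·(2.20000 − 2.10000) / (2.52560 − (-1.15190)) = 2.20000 − (0.25256)/(3.67750) = 2.13132
h(2.13132) = -0.05932
u3 = 2.13132 − (-0.05932)·(2.13132 − 2.20000) / (-0.05932 − 2.52560) = 2.13132 − (0.00407)/(-2.58492) = 2.13290

2.131, 2.133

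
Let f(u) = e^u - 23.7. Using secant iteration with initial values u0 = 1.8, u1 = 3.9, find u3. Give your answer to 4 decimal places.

f(1.8) = -17.650353, f(3.9) = 25.702449
u2 = 3.900000 − 25.702449·(3.900000 − 1.800000) / (25.702449 − (-17.650353)) = 3.900000 − (53.975143)/(43.352802) = 2.654979
f(2.654979) = -9.475311
u3 = 2.654979 − (-9.475311)·(2.654979 − 3.900000) / (-9.475311 − 25.702449) = 2.654979 − (11.796960)/(-35.177760) = 2.990332

2.9903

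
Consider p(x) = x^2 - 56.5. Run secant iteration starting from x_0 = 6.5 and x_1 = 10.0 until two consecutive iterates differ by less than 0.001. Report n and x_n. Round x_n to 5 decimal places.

n = 5, x_n = 7.51665

p(6.5) = -14.2500000, p(10.0) = 43.5000000
x_2 = 10.0000000 − 43.5000000·(3.5000000)/(57.7500000) = 7.3636364;  |Δ| = 2.6363636
p(7.3636364) = -2.2768595
x_3 = 7.3636364 − (-2.2768595)·(-2.6363636)/(-45.7768595) = 7.4947644;  |Δ| = 0.1311280
p(7.4947644) = -0.3285066
x_4 = 7.4947644 − (-0.3285066)·(0.1311280)/(1.9483529) = 7.5168735;  |Δ| = 0.0221092
p(7.5168735) = 0.0033879
x_5 = 7.5168735 − 0.0033879·(0.0221092)/(0.3318946) = 7.5166479;  |Δ| = 0.0002257
|x_5 − x_4| = 0.0002257 < 0.001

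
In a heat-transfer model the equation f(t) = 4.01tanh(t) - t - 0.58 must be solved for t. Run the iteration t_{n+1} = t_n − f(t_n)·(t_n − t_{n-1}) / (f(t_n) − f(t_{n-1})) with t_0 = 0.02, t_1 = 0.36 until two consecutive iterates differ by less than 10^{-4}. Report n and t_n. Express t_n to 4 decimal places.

f(0.02) = -0.519811, f(0.36) = 0.444308
t_2 = 0.360000 − 0.444308·(0.340000)/(0.964119) = 0.203313;  |Δ| = 0.156687
f(0.203313) = 0.020922
t_3 = 0.203313 − 0.020922·(-0.156687)/(-0.423387) = 0.195570;  |Δ| = 0.007743
f(0.195570) = -0.001181
t_4 = 0.195570 − (-0.001181)·(-0.007743)/(-0.022102) = 0.195984;  |Δ| = 0.000414
f(0.195984) = 0.000002
t_5 = 0.195984 − 0.000002·(0.000414)/(0.001183) = 0.195983;  |Δ| = 0.000001
|t_5 − t_4| = 0.000001 < 10^{-4}

n = 5, t_n = 0.1960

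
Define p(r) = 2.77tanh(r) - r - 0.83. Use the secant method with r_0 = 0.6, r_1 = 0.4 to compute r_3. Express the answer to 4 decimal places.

p(0.6) = 0.057627, p(0.4) = -0.177541
r_2 = 0.400000 − (-0.177541)·(0.400000 − 0.600000) / (-0.177541 − 0.057627) = 0.400000 − (0.035508)/(-0.235169) = 0.550991
p(0.550991) = 0.007506
r_3 = 0.550991 − 0.007506·(0.550991 − 0.400000) / (0.007506 − (-0.177541)) = 0.550991 − (0.001133)/(0.185047) = 0.544866

0.5449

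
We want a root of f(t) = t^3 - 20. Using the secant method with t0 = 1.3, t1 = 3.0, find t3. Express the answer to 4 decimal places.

f(1.3) = -17.803000, f(3.0) = 7.000000
t2 = 3.000000 − 7.000000·(3.000000 − 1.300000) / (7.000000 − (-17.803000)) = 3.000000 − (11.900000)/(24.803000) = 2.520219
f(2.520219) = -3.992813
t3 = 2.520219 − (-3.992813)·(2.520219 − 3.000000) / (-3.992813 − 7.000000) = 2.520219 − (1.915675)/(-10.992813) = 2.694485

2.6945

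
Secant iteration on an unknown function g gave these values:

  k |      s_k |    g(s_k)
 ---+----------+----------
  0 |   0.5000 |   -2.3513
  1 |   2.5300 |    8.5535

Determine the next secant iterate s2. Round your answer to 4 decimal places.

0.9377

s2 = 2.5300 − 8.5535·(2.5300 − 0.5000) / (8.5535 − (-2.3513))
   = 2.5300 − (17.363605)/(10.904800) = 0.937710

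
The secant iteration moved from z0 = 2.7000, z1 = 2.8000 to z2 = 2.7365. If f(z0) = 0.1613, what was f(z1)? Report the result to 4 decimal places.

-0.2806

The secant line through (2.7000, 0.1613) and (2.8000, f(z1)) crosses zero at z2 = 2.7365.
So (2.7000, 0.1613), (2.8000, f(z1)), (2.7365, 0) are collinear:
f(z1) = 0.1613 · (2.8000 − 2.7365) / (2.7000 − 2.7365) = 0.1613 · (0.063500)/(-0.036500) = -0.280618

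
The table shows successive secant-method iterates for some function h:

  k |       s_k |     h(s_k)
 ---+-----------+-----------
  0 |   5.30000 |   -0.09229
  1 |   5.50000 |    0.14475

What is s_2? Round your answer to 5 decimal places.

s_2 = 5.50000 − 0.14475·(5.50000 − 5.30000) / (0.14475 − (-0.09229))
   = 5.50000 − (0.0289500)/(0.2370400) = 5.3778687

5.37787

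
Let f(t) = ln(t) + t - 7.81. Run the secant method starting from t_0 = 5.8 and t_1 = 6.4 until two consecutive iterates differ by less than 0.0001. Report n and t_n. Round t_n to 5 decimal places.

f(5.8) = -0.2521421, f(6.4) = 0.4462980
t_2 = 6.4000000 − 0.4462980·(0.6000000)/(0.6984401) = 6.0166045;  |Δ| = 0.3833955
f(6.0166045) = 0.0011275
t_3 = 6.0166045 − 0.0011275·(-0.3833955)/(-0.4451704) = 6.0156334;  |Δ| = 0.0009711
f(6.0156334) = -0.0000049
t_4 = 6.0156334 − (-0.0000049)·(-0.0009711)/(-0.0011325) = 6.0156376;  |Δ| = 0.0000042
|t_4 − t_3| = 0.0000042 < 0.0001

n = 4, t_n = 6.01564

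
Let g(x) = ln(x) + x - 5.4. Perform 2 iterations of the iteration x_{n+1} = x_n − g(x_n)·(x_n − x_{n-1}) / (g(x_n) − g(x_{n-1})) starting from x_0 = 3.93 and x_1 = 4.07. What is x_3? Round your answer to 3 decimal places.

4.011

g(3.93) = -0.10136, g(4.07) = 0.07364
x_2 = 4.07000 − 0.07364·(4.07000 − 3.93000) / (0.07364 − (-0.10136)) = 4.07000 − (0.01031)/(0.17500) = 4.01109
g(4.01109) = 0.00015
x_3 = 4.01109 − 0.00015·(4.01109 − 4.07000) / (0.00015 − 0.07364) = 4.01109 − (-0.00001)/(-0.07349) = 4.01097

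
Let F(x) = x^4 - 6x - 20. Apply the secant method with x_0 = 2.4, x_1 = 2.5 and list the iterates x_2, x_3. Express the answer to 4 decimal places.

F(2.4) = -1.222400, F(2.5) = 4.062500
x_2 = 2.500000 − 4.062500·(2.500000 − 2.400000) / (4.062500 − (-1.222400)) = 2.500000 − (0.406250)/(5.284900) = 2.423130
F(2.423130) = -0.063572
x_3 = 2.423130 − (-0.063572)·(2.423130 − 2.500000) / (-0.063572 − 4.062500) = 2.423130 − (0.004887)/(-4.126072) = 2.424314

2.4231, 2.4243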